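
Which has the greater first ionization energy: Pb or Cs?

Pb

Cs is in period 6, group 1; Pb is in period 6, group 14.
Removing the outermost electron gets harder across a period and easier down a group.
All lie in period 6, so first ionization energy increases left to right.
So Pb has the greater first ionization energy (Pb > Cs).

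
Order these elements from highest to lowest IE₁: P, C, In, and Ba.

C > P > In > Ba

C is in period 2, group 14; P is in period 3, group 15; In is in period 5, group 13; Ba is in period 6, group 2.
First ionization energy rises across a period (greater Z_eff holds electrons more tightly) and falls down a group (valence electrons are farther from the nucleus).
Here both period and group differ, so the two effects have to be weighed against each other.
In > Ba: relative to Ba, both the across-period and down-group shifts push In's first ionization energy up.
P > In: relative to In, both the across-period and down-group shifts push P's first ionization energy up.
C > P: period and group pull opposite ways; the down-group shift dominates (1086 vs 1012 kJ/mol).
Tabulated first ionization energy (kJ/mol): C 1086, P 1012, In 558, Ba 503.
So from highest to lowest: C > P > In > Ba.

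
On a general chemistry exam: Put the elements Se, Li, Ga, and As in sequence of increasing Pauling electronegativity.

Li, Ga, As, Se

Li is in period 2, group 1; Ga is in period 4, group 13; As is in period 4, group 15; Se is in period 4, group 16.
EN rises left→right (higher Z_eff, smaller atoms) and falls top→bottom (larger, more shielded atoms).
Here both period and group differ, so the two effects have to be weighed against each other.
Ga > Li: period and group pull opposite ways; the across-period shift dominates (1.81 vs 0.98).
As > Ga: As lies to the right of Ga in period 4, so the across-period effect alone puts As higher.
Se > As: Se lies to the right of As in period 4, so the across-period effect alone puts Se higher.
Approximate values (Pauling): Li 0.98, Ga 1.81, As 2.18, Se 2.55.
So from lowest to highest: Li < Ga < As < Se.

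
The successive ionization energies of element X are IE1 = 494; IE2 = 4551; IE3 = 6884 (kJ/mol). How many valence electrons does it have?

Look for the largest jump between consecutive ionization energies: IE2/IE1 ≈ 9.2, far larger than any earlier ratio.
That jump marks the point where a core electron is being removed. So the atom has 1 valence electron.

1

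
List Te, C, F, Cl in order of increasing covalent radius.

C is in period 2, group 14; F is in period 2, group 17; Cl is in period 3, group 17; Te is in period 5, group 16.
Radius decreases left→right (rising Z_eff, same n) and increases top→bottom (higher n).
Here both period and group differ, so the two effects have to be weighed against each other.
C > F: both are in period 2; the period trend gives C the larger value.
Cl > C: the two effects oppose for this pair; the down-group effect wins (99 vs 75 pm).
Te > Cl: relative to Cl, both the across-period and down-group shifts push Te's atomic radius up.
For reference (pm): C 75, F 64, Cl 99, Te 136.
So from smallest to largest: F < C < Cl < Te.

F < C < Cl < Te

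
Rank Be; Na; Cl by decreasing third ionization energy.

After 2 electrons have been removed, what remains? Be²⁺ is the bare [He] core; Na²⁺ is already 1 electron into the core; Cl²⁺ still has 5 valence electrons.
Pulling an electron out of a noble-gas core costs far more than removing a remaining valence electron, so Na and Be sit at the high end of IE_3.
Approximate IE_3 values (kJ/mol): Be 14849, Na 6910, Cl 3822.
Overall IE_3 order: Cl < Na < Be.

Be > Na > Cl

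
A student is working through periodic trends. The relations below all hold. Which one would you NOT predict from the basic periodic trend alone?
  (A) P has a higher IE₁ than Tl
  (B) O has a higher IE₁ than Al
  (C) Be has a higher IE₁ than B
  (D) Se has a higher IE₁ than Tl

(C)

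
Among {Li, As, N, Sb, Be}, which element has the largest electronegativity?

N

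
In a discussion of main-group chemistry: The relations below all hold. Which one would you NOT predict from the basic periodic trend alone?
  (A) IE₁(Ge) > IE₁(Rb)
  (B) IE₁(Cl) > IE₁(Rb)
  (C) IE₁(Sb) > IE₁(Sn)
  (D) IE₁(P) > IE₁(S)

(D)

The general trend: first ionization energy increases across a period and decreases down a group.
(A) Ge (period 4, group 14) vs Rb (period 5, group 1): the stated order agrees with the simple trend.
(B) Cl (period 3, group 17) vs Rb (period 5, group 1): the stated order agrees with the simple trend.
(C) Sb (period 5, group 15) vs Sn (period 5, group 14): the stated order agrees with the simple trend.
(D) P (period 3, group 15) vs S (period 3, group 16): the stated order contradicts the simple trend.
The exception is (D): S (3p⁴) ionizes more easily than half-filled P (3p³) because the paired 3p electron in S is pushed out by e⁻–e⁻ repulsion.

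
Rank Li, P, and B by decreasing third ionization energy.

Li, B, P

IE_3 is the cost of taking one more electron from the +2 cation: Li²⁺ is already 1 electron into the core; P²⁺ still has 3 valence electrons; B²⁺ still has 1 valence electron.
Core electrons are held far more tightly than valence electrons, so Li tops the IE_3 order.
Valence configurations: P²⁺ [Ne]3s²3p¹, B²⁺ [He]2s¹.
Tabulated IE_3 (kJ/mol): Li 11815, P 2914, B 3660.
Overall IE_3 order: P < B < Li.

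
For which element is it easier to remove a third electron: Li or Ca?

The third ionization energy removes an electron from the +2 ion. For each element: Li²⁺ is already 1 electron into the core; Ca²⁺ is the bare [Ar] core.
All of these are removing an electron from a noble-gas core or deeper; the smaller core (lower principal quantum number) is held far more tightly, and within a period the higher nuclear charge binds the same core more tightly.
Tabulated IE_3 (kJ/mol): Li 11815, Ca 4912.
Overall IE_3 order: Ca < Li.

Ca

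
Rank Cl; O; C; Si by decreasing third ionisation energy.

IE_3 is the cost of taking one more electron from the +2 cation: Cl²⁺ still has 5 valence electrons; O²⁺ still has 4 valence electrons; C²⁺ still has 2 valence electrons; Si²⁺ still has 2 valence electrons.
All are still removing valence electrons, so compare the +2 ions as you would atoms: IE_3 generally rises across a period (higher Z_eff) and falls down a group (larger shell), subject to the usual subshell exceptions.
Valence configurations: Cl²⁺ [Ne]3s²3p³, O²⁺ [He]2s²2p², C²⁺ [He]2s², Si²⁺ [Ne]3s².
Tabulated IE_3 (kJ/mol): Cl 3822, O 5300, C 4620, Si 3232.
Overall IE_3 order: Si < Cl < C < O.

O, C, Cl, Si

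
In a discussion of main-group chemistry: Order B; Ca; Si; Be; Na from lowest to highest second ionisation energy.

IE_2 is the cost of taking one more electron from the +1 cation: B⁺ still has 2 valence electrons; Ca⁺ still has 1 valence electron; Si⁺ still has 3 valence electrons; Be⁺ still has 1 valence electron; Na⁺ is the bare [Ne] core.
Breaking into a closed-shell core is much more expensive than removing a leftover valence electron — Na has the largest IE_2 here.
Valence configurations: B⁺ [He]2s², Ca⁺ [Ar]4s¹, Si⁺ [Ne]3s²3p¹, Be⁺ [He]2s¹.
Tabulated IE_2 (kJ/mol): B 2427, Ca 1145, Si 1577, Be 1757, Na 4562.
Putting it together, IE_2: Ca < Si < Be < B < Na.

Ca < Si < Be < B < Na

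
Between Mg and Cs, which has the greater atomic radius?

Cs

Mg is in period 3, group 2; Cs is in period 6, group 1.
Across a period the added protons contract the valence shell; down a group each new principal shell makes the atom larger.
Here both period and group differ, so the two effects have to be weighed against each other.
Cs > Mg: both effects reinforce here, so Cs is clearly the larger of the two.
Tabulated atomic radius (pm): Mg 139, Cs 232.
So Cs has the greater atomic radius (Cs > Mg).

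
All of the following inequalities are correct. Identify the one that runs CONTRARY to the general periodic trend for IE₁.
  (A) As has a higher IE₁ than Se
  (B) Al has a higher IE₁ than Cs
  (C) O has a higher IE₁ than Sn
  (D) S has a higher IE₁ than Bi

The general trend: IE₁ increases across a period and decreases down a group.
(A) As (period 4, group 15) vs Se (period 4, group 16): the stated order contradicts the simple trend.
(B) Al (period 3, group 13) vs Cs (period 6, group 1): the stated order agrees with the simple trend.
(C) O (period 2, group 16) vs Sn (period 5, group 14): the stated order agrees with the simple trend.
(D) S (period 3, group 16) vs Bi (period 6, group 15): the stated order agrees with the simple trend.
The exception is (A): Se (4p⁴) ionizes more easily than half-filled As (4p³).

(A)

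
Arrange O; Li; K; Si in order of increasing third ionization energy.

Si < K < O < Li

IE_3 is the cost of taking one more electron from the +2 cation: O²⁺ still has 4 valence electrons; Li²⁺ is already 1 electron into the core; K²⁺ is already 1 electron into the core; Si²⁺ still has 2 valence electrons.
Usually core removal costs more than valence removal, but here the competition is close: a tightly held n=2 valence electron can cost more to remove than an n=3 core electron, so the actual values have to decide it.
Valence configurations: O²⁺ [He]2s²2p², Si²⁺ [Ne]3s².
Approximate IE_3 values (kJ/mol): O 5300, Li 11815, K 4420, Si 3232.
So the third ionization energies run Si < K < O < Li.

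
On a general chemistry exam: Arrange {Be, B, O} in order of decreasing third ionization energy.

The third ionization energy removes an electron from the +2 ion. For each element: Be²⁺ is the bare [He] core; B²⁺ still has 1 valence electron; O²⁺ still has 4 valence electrons.
Pulling an electron out of a noble-gas core costs far more than removing a remaining valence electron, so Be sits at the high end of IE_3.
Valence configurations: B²⁺ [He]2s¹, O²⁺ [He]2s²2p².
Tabulated IE_3 (kJ/mol): Be 14849, B 3660, O 5300.
Overall IE_3 order: B < O < Be.

Be > O > B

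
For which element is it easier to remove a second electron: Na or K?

K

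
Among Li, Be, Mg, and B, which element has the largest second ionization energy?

Li

After 1 electron has been removed, what remains? Li⁺ is the bare [He] core; Be⁺ still has 1 valence electron; Mg⁺ still has 1 valence electron; B⁺ still has 2 valence electrons.
Pulling an electron out of a noble-gas core costs far more than removing a remaining valence electron, so Li sits at the high end of IE_2.
Valence configurations: Be⁺ [He]2s¹, Mg⁺ [Ne]3s¹, B⁺ [He]2s².
Tabulated IE_2 (kJ/mol): Li 7298, Be 1757, Mg 1451, B 2427.
Hence IE_2: Mg < Be < B < Li.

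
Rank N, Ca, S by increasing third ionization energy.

S < N < Ca

After 2 electrons have been removed, what remains? N²⁺ still has 3 valence electrons; Ca²⁺ is the bare [Ar] core; S²⁺ still has 4 valence electrons.
Breaking into a closed-shell core is much more expensive than removing a leftover valence electron — Ca has the largest IE_3 here.
Valence configurations: N²⁺ [He]2s²2p¹, S²⁺ [Ne]3s²3p².
Tabulated IE_3 (kJ/mol): N 4578, Ca 4912, S 3357.
Putting it together, IE_3: S < N < Ca.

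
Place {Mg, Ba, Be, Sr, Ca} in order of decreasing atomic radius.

Be is in period 2, group 2; Mg is in period 3, group 2; Ca is in period 4, group 2; Sr is in period 5, group 2; Ba is in period 6, group 2.
Atomic radius shrinks across a period as nuclear charge pulls the same shell inward, and grows down a group as new shells are added.
All are in group 2, so atomic radius increases down the group.
So from largest to smallest: Ba > Sr > Ca > Mg > Be.

Ba, Sr, Ca, Mg, Be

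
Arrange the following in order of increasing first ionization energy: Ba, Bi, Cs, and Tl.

Cs is in period 6, group 1; Ba is in period 6, group 2; Tl is in period 6, group 13; Bi is in period 6, group 15.
IE₁ increases left→right with effective nuclear charge and decreases top→bottom as the valence shell moves farther out.
All lie in period 6, so first ionization energy increases left to right.
So from lowest to highest: Cs < Ba < Tl < Bi.

Cs < Ba < Tl < Bi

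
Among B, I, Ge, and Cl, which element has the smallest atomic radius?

B is in period 2, group 13; Cl is in period 3, group 17; Ge is in period 4, group 14; I is in period 5, group 17.
Atomic radius shrinks across a period as nuclear charge pulls the same shell inward, and grows down a group as new shells are added.
These span different periods and groups, so the two trends combine.
Cl > B: the two effects oppose for this pair; the down-group effect wins (99 vs 85 pm).
Ge > Cl: both effects reinforce here, so Ge is clearly the larger of the two.
I > Ge: period and group pull opposite ways; the down-group shift dominates (133 vs 121 pm).
Tabulated atomic radius (pm): B 85, Cl 99, Ge 121, I 133.
The smallest atomic radius among these belongs to B.

B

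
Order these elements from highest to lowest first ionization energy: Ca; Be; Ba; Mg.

Be, Mg, Ca, Ba

Be is in period 2, group 2; Mg is in period 3, group 2; Ca is in period 4, group 2; Ba is in period 6, group 2.
Across a period the outer electron is held more tightly (higher IE₁); down a group it sits in a higher shell, more shielded, and comes off more easily.
All are in group 2, so first ionization energy increases up the group.
So from highest to lowest: Be > Mg > Ca > Ba.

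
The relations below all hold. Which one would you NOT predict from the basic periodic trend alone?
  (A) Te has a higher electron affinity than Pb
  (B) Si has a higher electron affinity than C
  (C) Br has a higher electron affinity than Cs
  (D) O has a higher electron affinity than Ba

(B)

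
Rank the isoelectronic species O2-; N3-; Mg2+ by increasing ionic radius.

Mg2+, O2-, N3-

All of these have 10 electrons, so size is governed by nuclear charge alone: the more protons, the stronger the pull on the same electron cloud, and the smaller the ion.
Nuclear charges: Mg2+ (Z=12), O2- (Z=8), N3- (Z=7).
Smallest to largest: Mg2+ < O2- < N3-.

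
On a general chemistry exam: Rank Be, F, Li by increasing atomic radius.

F, Be, Li

Li is in period 2, group 1; Be is in period 2, group 2; F is in period 2, group 17.
Atomic radius shrinks across a period as nuclear charge pulls the same shell inward, and grows down a group as new shells are added.
All lie in period 2, so atomic radius increases right to left.
So from smallest to largest: F < Be < Li.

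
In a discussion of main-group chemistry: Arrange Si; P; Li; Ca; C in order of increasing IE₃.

IE_3 is the cost of taking one more electron from the +2 cation: Si²⁺ still has 2 valence electrons; P²⁺ still has 3 valence electrons; Li²⁺ is already 1 electron into the core; Ca²⁺ is the bare [Ar] core; C²⁺ still has 2 valence electrons.
Breaking into a closed-shell core is much more expensive than removing a leftover valence electron — Ca and Li have the largest IE_3 here.
Valence configurations: Si²⁺ [Ne]3s², P²⁺ [Ne]3s²3p¹, C²⁺ [He]2s².
P²⁺ loses a lone 3p electron whereas Si²⁺ must break into a filled 3s² pair, so IE_3(Si) > IE_3(P) even though P has the higher nuclear charge.
Tabulated IE_3 (kJ/mol): Si 3232, P 2914, Li 11815, Ca 4912, C 4620.
Putting it together, IE_3: P < Si < C < Ca < Li.

P < Si < C < Ca < Li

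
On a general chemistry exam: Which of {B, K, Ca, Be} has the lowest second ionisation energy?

Ca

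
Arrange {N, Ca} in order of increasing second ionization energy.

IE_2 is the cost of taking one more electron from the +1 cation: N⁺ still has 4 valence electrons; Ca⁺ still has 1 valence electron.
All are still removing valence electrons, so compare the +1 ions as you would atoms: IE_2 generally rises across a period (higher Z_eff) and falls down a group (larger shell), subject to the usual subshell exceptions.
Valence configurations: N⁺ [He]2s²2p², Ca⁺ [Ar]4s¹.
The numbers (kJ/mol): N 2856, Ca 1145.
Putting it together, IE_2: Ca < N.

Ca < N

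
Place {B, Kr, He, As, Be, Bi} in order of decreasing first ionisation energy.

He > Kr > As > Be > B > Bi

He is in period 1, group 18; Be is in period 2, group 2; B is in period 2, group 13; As is in period 4, group 15; Kr is in period 4, group 18; Bi is in period 6, group 15.
First ionization energy rises across a period (greater Z_eff holds electrons more tightly) and falls down a group (valence electrons are farther from the nucleus).
These span different periods and groups, so the two trends combine.
B > Bi: period and group pull opposite ways; the down-group shift dominates (801 vs 703 kJ/mol).
Be > B: this pair runs against the simple trend — see the exception note.
As > Be: period and group pull opposite ways; the across-period shift dominates (947 vs 900 kJ/mol).
Kr > As: Kr lies to the right of As in period 4, so the across-period effect alone puts Kr higher.
He > Kr: He sits above Kr in group 18, so the down-group effect alone puts He higher.
Note the exception: Be has a higher first ionization energy than B, contrary to the simple trend — removing B's lone 2p electron is easier than breaking Be's filled 2s².
Approximate values (kJ/mol): He 2372, Be 900, B 801, As 947, Kr 1351, Bi 703.
So from highest to lowest: He > Kr > As > Be > B > Bi.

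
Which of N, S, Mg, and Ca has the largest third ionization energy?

Mg

The third ionization energy removes an electron from the +2 ion. For each element: N²⁺ still has 3 valence electrons; S²⁺ still has 4 valence electrons; Mg²⁺ is the bare [Ne] core; Ca²⁺ is the bare [Ar] core.
Breaking into a closed-shell core is much more expensive than removing a leftover valence electron — Ca and Mg have the largest IE_3 here.
Valence configurations: N²⁺ [He]2s²2p¹, S²⁺ [Ne]3s²3p².
The numbers (kJ/mol): N 4578, S 3357, Mg 7733, Ca 4912.
Hence IE_3: S < N < Ca < Mg.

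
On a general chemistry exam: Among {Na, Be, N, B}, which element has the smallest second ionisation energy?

Be

After 1 electron has been removed, what remains? Na⁺ is the bare [Ne] core; Be⁺ still has 1 valence electron; N⁺ still has 4 valence electrons; B⁺ still has 2 valence electrons.
Breaking into a closed-shell core is much more expensive than removing a leftover valence electron — Na has the largest IE_2 here.
Valence configurations: Be⁺ [He]2s¹, N⁺ [He]2s²2p², B⁺ [He]2s².
Approximate IE_2 values (kJ/mol): Na 4562, Be 1757, N 2856, B 2427.
Overall IE_2 order: Be < B < N < Na.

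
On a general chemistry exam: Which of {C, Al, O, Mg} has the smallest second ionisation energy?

Mg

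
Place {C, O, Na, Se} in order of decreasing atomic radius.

C is in period 2, group 14; O is in period 2, group 16; Na is in period 3, group 1; Se is in period 4, group 16.
Atomic radius shrinks across a period as nuclear charge pulls the same shell inward, and grows down a group as new shells are added.
Neither a single period nor a single group — weigh both effects.
C > O: both are in period 2; the period trend gives C the larger value.
Se > C: the two effects oppose for this pair; the down-group effect wins (116 vs 75 pm).
Na > Se: the two effects oppose for this pair; the across-period effect wins (155 vs 116 pm).
For reference (pm): C 75, O 63, Na 155, Se 116.
So from largest to smallest: Na > Se > C > O.

Na > Se > C > O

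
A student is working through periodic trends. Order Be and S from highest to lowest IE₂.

S > Be

After 1 electron has been removed, what remains? Be⁺ still has 1 valence electron; S⁺ still has 5 valence electrons.
All are still removing valence electrons, so compare the +1 ions as you would atoms: IE_2 generally rises across a period (higher Z_eff) and falls down a group (larger shell), subject to the usual subshell exceptions.
Valence configurations: Be⁺ [He]2s¹, S⁺ [Ne]3s²3p³.
Tabulated IE_2 (kJ/mol): Be 1757, S 2252.
Putting it together, IE_2: Be < S.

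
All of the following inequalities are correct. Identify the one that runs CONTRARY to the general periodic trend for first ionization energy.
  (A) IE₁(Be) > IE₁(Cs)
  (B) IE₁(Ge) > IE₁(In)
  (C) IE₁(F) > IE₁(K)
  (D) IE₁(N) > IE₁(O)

The general trend: first ionization energy increases across a period and decreases down a group.
(A) Be (period 2, group 2) vs Cs (period 6, group 1): the stated order agrees with the simple trend.
(B) Ge (period 4, group 14) vs In (period 5, group 13): the stated order agrees with the simple trend.
(C) F (period 2, group 17) vs K (period 4, group 1): the stated order agrees with the simple trend.
(D) N (period 2, group 15) vs O (period 2, group 16): the stated order contradicts the simple trend.
The exception is (D): pairing an electron in O's 2p⁴ costs repulsion energy, so O ionizes more easily than half-filled N (2p³).

(D)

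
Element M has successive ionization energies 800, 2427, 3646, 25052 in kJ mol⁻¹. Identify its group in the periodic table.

Look for the largest jump between consecutive ionization energies: IE4/IE3 ≈ 6.9, far larger than any earlier ratio.
That jump marks the point where a core electron is being removed. So the atom has 3 valence electrons.
A main-group element with 3 valence electrons is in group 13.

Group 13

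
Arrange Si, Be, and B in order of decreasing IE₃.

Be > B > Si

IE_3 is the cost of taking one more electron from the +2 cation: Si²⁺ still has 2 valence electrons; Be²⁺ is the bare [He] core; B²⁺ still has 1 valence electron.
Breaking into a closed-shell core is much more expensive than removing a leftover valence electron — Be has the largest IE_3 here.
Valence configurations: Si²⁺ [Ne]3s², B²⁺ [He]2s¹.
Approximate IE_3 values (kJ/mol): Si 3232, Be 14849, B 3660.
Hence IE_3: Si < B < Be.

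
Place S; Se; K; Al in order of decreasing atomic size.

K > Al > Se > S

Al is in period 3, group 13; S is in period 3, group 16; K is in period 4, group 1; Se is in period 4, group 16.
Across a period the added protons contract the valence shell; down a group each new principal shell makes the atom larger.
Neither a single period nor a single group — weigh both effects.
Se > S: they share group 16; the group trend gives Se the larger value.
Al > Se: the two effects oppose for this pair; the across-period effect wins (126 vs 116 pm).
K > Al: both effects reinforce here, so K is clearly the larger of the two.
For reference (pm): Al 126, S 103, K 196, Se 116.
So from largest to smallest: K > Al > Se > S.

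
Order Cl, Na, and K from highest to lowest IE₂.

Na, K, Cl

After 1 electron has been removed, what remains? Cl⁺ still has 6 valence electrons; Na⁺ is the bare [Ne] core; K⁺ is the bare [Ar] core.
Pulling an electron out of a noble-gas core costs far more than removing a remaining valence electron, so K and Na sit at the high end of IE_2.
Tabulated IE_2 (kJ/mol): Cl 2298, Na 4562, K 3052.
So the second ionization energies run Cl < K < Na.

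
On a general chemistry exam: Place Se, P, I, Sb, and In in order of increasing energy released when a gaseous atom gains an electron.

P is in period 3, group 15; Se is in period 4, group 16; In is in period 5, group 13; Sb is in period 5, group 15; I is in period 5, group 17.
Atoms with high Z_eff and room in the valence shell (especially the halogens) have the most exothermic electron affinities.
These span different periods and groups, so the two trends combine.
P > In: relative to In, both the across-period and down-group shifts push P's electron affinity up.
Sb > P: this pair runs against the simple trend — see the exception note.
Se > Sb: relative to Sb, both the across-period and down-group shifts push Se's electron affinity up.
I > Se: period and group pull opposite ways; the across-period shift dominates (295 vs 195 kJ/mol).
Note the exception: Sb has a higher electron affinity than P, contrary to the simple trend — both are half-filled np³, but the pairing/repulsion penalty for the added electron shrinks as the p orbitals become larger and more diffuse down the group, and for Sb that outweighs the weaker nuclear attraction.
Approximate values (kJ/mol): P 72, Se 195, In 29, Sb 103, I 295.
So from lowest to highest: In < P < Sb < Se < I.

In, P, Sb, Se, I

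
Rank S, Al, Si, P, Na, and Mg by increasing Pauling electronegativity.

Na < Mg < Al < Si < P < S

Atoms toward the upper right of the periodic table pull bonding electrons most strongly.
All lie in period 3, so electronegativity increases left to right.
So from lowest to highest: Na < Mg < Al < Si < P < S.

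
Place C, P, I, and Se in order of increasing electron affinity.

P < C < Se < I

EA tends to increase across a period and decrease down a group, though the pattern is less regular than for IE or radius.
These sit on a diagonal, where the across-period and down-group effects partly cancel.
C > P: the two effects oppose for this pair; the down-group effect wins (122 vs 72 kJ/mol).
Se > C: the two effects oppose for this pair; the across-period effect wins (195 vs 122 kJ/mol).
I > Se: the two effects oppose for this pair; the across-period effect wins (295 vs 195 kJ/mol).
Tabulated electron affinity (kJ/mol): C 122, P 72, Se 195, I 295.
So from lowest to highest: P < C < Se < I.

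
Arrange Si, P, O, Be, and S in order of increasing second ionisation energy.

Si, Be, P, S, O

The second ionization energy removes an electron from the +1 ion. For each element: Si⁺ still has 3 valence electrons; P⁺ still has 4 valence electrons; O⁺ still has 5 valence electrons; Be⁺ still has 1 valence electron; S⁺ still has 5 valence electrons.
All are still removing valence electrons, so compare the +1 ions as you would atoms: IE_2 generally rises across a period (higher Z_eff) and falls down a group (larger shell), subject to the usual subshell exceptions.
Valence configurations: Si⁺ [Ne]3s²3p¹, P⁺ [Ne]3s²3p², O⁺ [He]2s²2p³, Be⁺ [He]2s¹, S⁺ [Ne]3s²3p³.
Approximate IE_2 values (kJ/mol): Si 1577, P 1907, O 3388, Be 1757, S 2252.
So the second ionization energies run Si < Be < P < S < O.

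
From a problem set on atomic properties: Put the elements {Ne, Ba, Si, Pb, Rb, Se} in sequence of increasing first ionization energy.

Rb < Ba < Pb < Si < Se < Ne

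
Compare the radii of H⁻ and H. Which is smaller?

H

Forming H⁻ adds 1 electron to H. More electron–electron repulsion in the same shell, with unchanged nuclear charge, lets the cloud expand.
An anion is larger than its parent atom: H⁻ > H.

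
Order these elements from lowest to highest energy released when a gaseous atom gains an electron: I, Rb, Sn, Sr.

Sr, Rb, Sn, I

Rb is in period 5, group 1; Sr is in period 5, group 2; Sn is in period 5, group 14; I is in period 5, group 17.
EA tends to increase across a period and decrease down a group, though the pattern is less regular than for IE or radius.
All lie in period 5; the across-period trend (electron affinity increases left to right) applies, with the exception below.
Note the exception: Rb has a higher electron affinity than Sr, contrary to the simple trend — adding an electron to Sr (ns²) has to open a new, higher-energy np subshell, which is unfavourable.
Approximate values (kJ/mol): Rb 47, Sr 5, Sn 107, I 295.
So from lowest to highest: Sr < Rb < Sn < I.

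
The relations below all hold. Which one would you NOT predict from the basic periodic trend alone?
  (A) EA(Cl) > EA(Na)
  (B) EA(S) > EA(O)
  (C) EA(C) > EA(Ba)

The general trend: electron affinity increases across a period and decreases down a group.
(A) Cl (period 3, group 17) vs Na (period 3, group 1): the stated order agrees with the simple trend.
(B) S (period 3, group 16) vs O (period 2, group 16): the stated order contradicts the simple trend.
(C) C (period 2, group 14) vs Ba (period 6, group 2): the stated order agrees with the simple trend.
The exception is (B): the compact 2p subshell of O repels the added electron more than S's larger 3p does.

(B)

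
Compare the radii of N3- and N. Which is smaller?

Forming N3- adds 3 electrons to N. More electron–electron repulsion in the same shell, with unchanged nuclear charge, lets the cloud expand.
An anion is larger than its parent atom: N3- > N.

N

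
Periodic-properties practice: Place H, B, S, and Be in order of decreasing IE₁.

H is in period 1, group 1; Be is in period 2, group 2; B is in period 2, group 13; S is in period 3, group 16.
IE₁ increases left→right with effective nuclear charge and decreases top→bottom as the valence shell moves farther out.
These span different periods and groups, so the two trends combine.
Be > B: this pair runs against the simple trend — see the exception note.
S > Be: period and group pull opposite ways; the across-period shift dominates (1000 vs 900 kJ/mol).
H > S: the two effects oppose for this pair; the down-group effect wins (1312 vs 1000 kJ/mol).
Note the exception: Be has a higher first ionization energy than B, contrary to the simple trend — removing B's lone 2p electron is easier than breaking Be's filled 2s².
For reference (kJ/mol): H 1312, Be 900, B 801, S 1000.
So from highest to lowest: H > S > Be > B.

H > S > Be > B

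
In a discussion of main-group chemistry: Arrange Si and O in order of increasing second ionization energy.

Si, O

IE_2 is the cost of taking one more electron from the +1 cation: Si⁺ still has 3 valence electrons; O⁺ still has 5 valence electrons.
All are still removing valence electrons, so compare the +1 ions as you would atoms: IE_2 generally rises across a period (higher Z_eff) and falls down a group (larger shell), subject to the usual subshell exceptions.
Valence configurations: Si⁺ [Ne]3s²3p¹, O⁺ [He]2s²2p³.
The numbers (kJ/mol): Si 1577, O 3388.
Overall IE_2 order: Si < O.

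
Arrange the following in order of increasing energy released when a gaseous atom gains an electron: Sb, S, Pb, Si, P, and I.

Pb < P < Sb < Si < S < I

Si is in period 3, group 14; P is in period 3, group 15; S is in period 3, group 16; Sb is in period 5, group 15; I is in period 5, group 17; Pb is in period 6, group 14.
Electron affinity generally becomes more exothermic across a period toward the halogens and less exothermic down a group.
Neither a single period nor a single group — weigh both effects.
P > Pb: both effects reinforce here, so P is clearly the higher of the two.
Sb > P: this pair runs against the simple trend — see the exception note.
Si > Sb: period and group pull opposite ways; the down-group shift dominates (134 vs 103 kJ/mol).
S > Si: S lies to the right of Si in period 3, so the across-period effect alone puts S higher.
I > S: period and group pull opposite ways; the across-period shift dominates (295 vs 200 kJ/mol).
Note the exception: Sb has a higher electron affinity than P, contrary to the simple trend — both are half-filled np³, but the pairing/repulsion penalty for the added electron shrinks as the p orbitals become larger and more diffuse down the group, and for Sb that outweighs the weaker nuclear attraction.
Note the exception: Si has a higher electron affinity than P, contrary to the simple trend — adding an electron to P's half-filled 3p³ is unfavourable, so Si (3p²) has the more exothermic EA.
Tabulated electron affinity (kJ/mol): Si 134, P 72, S 200, Sb 103, I 295, Pb 35.
So from lowest to highest: Pb < P < Sb < Si < S < I.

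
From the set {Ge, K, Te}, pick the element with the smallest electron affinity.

K

Electron affinity generally becomes more exothermic across a period toward the halogens and less exothermic down a group.
Neither a single period nor a single group — weigh both effects.
Ge > K: both are in period 4; the period trend gives Ge the larger value.
Te > Ge: the two effects oppose for this pair; the across-period effect wins (190 vs 119 kJ/mol).
Approximate values (kJ/mol): K 48, Ge 119, Te 190.
The smallest electron affinity among these belongs to K.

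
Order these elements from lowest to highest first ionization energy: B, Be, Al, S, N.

Al, B, Be, S, N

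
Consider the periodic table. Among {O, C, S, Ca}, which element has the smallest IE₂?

Ca

After 1 electron has been removed, what remains? O⁺ still has 5 valence electrons; C⁺ still has 3 valence electrons; S⁺ still has 5 valence electrons; Ca⁺ still has 1 valence electron.
All are still removing valence electrons, so compare the +1 ions as you would atoms: IE_2 generally rises across a period (higher Z_eff) and falls down a group (larger shell), subject to the usual subshell exceptions.
Valence configurations: O⁺ [He]2s²2p³, C⁺ [He]2s²2p¹, S⁺ [Ne]3s²3p³, Ca⁺ [Ar]4s¹.
Tabulated IE_2 (kJ/mol): O 3388, C 2353, S 2252, Ca 1145.
Overall IE_2 order: Ca < S < C < O.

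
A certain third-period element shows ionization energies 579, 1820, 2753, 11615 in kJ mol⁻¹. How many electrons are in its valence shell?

Look for the largest jump between consecutive ionization energies: IE4/IE3 ≈ 4.2, far larger than any earlier ratio.
That jump marks the point where a core electron is being removed. So the atom has 3 valence electrons.

3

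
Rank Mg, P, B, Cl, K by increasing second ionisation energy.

Consider each +1 ion: Mg⁺ still has 1 valence electron; P⁺ still has 4 valence electrons; B⁺ still has 2 valence electrons; Cl⁺ still has 6 valence electrons; K⁺ is the bare [Ar] core.
Core electrons are held far more tightly than valence electrons, so K tops the IE_2 order.
Valence configurations: Mg⁺ [Ne]3s¹, P⁺ [Ne]3s²3p², B⁺ [He]2s², Cl⁺ [Ne]3s²3p⁴.
Approximate IE_2 values (kJ/mol): Mg 1451, P 1907, B 2427, Cl 2298, K 3052.
Hence IE_2: Mg < P < Cl < B < K.

Mg < P < Cl < B < K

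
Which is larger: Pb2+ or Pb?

Forming Pb2+ removes 2 electrons from Pb. Fewer electrons for the same nuclear charge means less shielding and a higher Z_eff on the remaining electrons.
A cation is smaller than its parent atom: Pb2+ < Pb.

Pb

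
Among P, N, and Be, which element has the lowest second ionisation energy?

After 1 electron has been removed, what remains? P⁺ still has 4 valence electrons; N⁺ still has 4 valence electrons; Be⁺ still has 1 valence electron.
All are still removing valence electrons, so compare the +1 ions as you would atoms: IE_2 generally rises across a period (higher Z_eff) and falls down a group (larger shell), subject to the usual subshell exceptions.
Valence configurations: P⁺ [Ne]3s²3p², N⁺ [He]2s²2p², Be⁺ [He]2s¹.
The numbers (kJ/mol): P 1907, N 2856, Be 1757.
Overall IE_2 order: Be < P < N.

Be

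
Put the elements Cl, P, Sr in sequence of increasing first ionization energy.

Sr < P < Cl

P is in period 3, group 15; Cl is in period 3, group 17; Sr is in period 5, group 2.
Removing the outermost electron gets harder across a period and easier down a group.
Neither a single period nor a single group — weigh both effects.
P > Sr: both effects reinforce here, so P is clearly the higher of the two.
Cl > P: both are in period 3; the period trend gives Cl the larger value.
Tabulated first ionization energy (kJ/mol): P 1012, Cl 1251, Sr 550.
So from lowest to highest: Sr < P < Cl.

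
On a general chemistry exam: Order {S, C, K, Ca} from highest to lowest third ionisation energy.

Ca, C, K, S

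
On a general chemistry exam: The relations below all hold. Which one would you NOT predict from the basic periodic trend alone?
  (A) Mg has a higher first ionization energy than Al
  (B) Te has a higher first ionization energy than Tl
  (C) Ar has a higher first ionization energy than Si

The general trend: first ionization energy increases across a period and decreases down a group.
(A) Mg (period 3, group 2) vs Al (period 3, group 13): the stated order contradicts the simple trend.
(B) Te (period 5, group 16) vs Tl (period 6, group 13): the stated order agrees with the simple trend.
(C) Ar (period 3, group 18) vs Si (period 3, group 14): the stated order agrees with the simple trend.
The exception is (A): Al's single 3p electron is easier to remove than one from Mg's filled 3s².

(A)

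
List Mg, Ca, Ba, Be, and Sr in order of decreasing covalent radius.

Ba > Sr > Ca > Mg > Be

Be is in period 2, group 2; Mg is in period 3, group 2; Ca is in period 4, group 2; Sr is in period 5, group 2; Ba is in period 6, group 2.
Across a period the added protons contract the valence shell; down a group each new principal shell makes the atom larger.
All are in group 2, so atomic radius increases down the group.
So from largest to smallest: Ba > Sr > Ca > Mg > Be.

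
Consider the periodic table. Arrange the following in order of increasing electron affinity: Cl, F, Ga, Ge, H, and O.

Ga < H < Ge < O < F < Cl

H is in period 1, group 1; O is in period 2, group 16; F is in period 2, group 17; Cl is in period 3, group 17; Ga is in period 4, group 13; Ge is in period 4, group 14.
Electron affinity generally becomes more exothermic across a period toward the halogens and less exothermic down a group.
These span different periods and groups, so the two trends combine.
H > Ga: period and group pull opposite ways; the down-group shift dominates (73 vs 29 kJ/mol).
Ge > H: the two effects oppose for this pair; the across-period effect wins (119 vs 73 kJ/mol).
O > Ge: relative to Ge, both the across-period and down-group shifts push O's electron affinity up.
F > O: F lies to the right of O in period 2, so the across-period effect alone puts F higher.
Cl > F: this pair runs against the simple trend — see the exception note.
Note the exception: Cl has a higher electron affinity than F, contrary to the simple trend — F's small 2p subshell makes the incoming electron feel strong e⁻–e⁻ repulsion, so Cl actually releases more energy on gaining an electron.
For reference (kJ/mol): H 73, O 141, F 328, Cl 349, Ga 29, Ge 119.
So from lowest to highest: Ga < H < Ge < O < F < Cl.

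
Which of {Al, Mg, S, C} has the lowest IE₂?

Mg

Consider each +1 ion: Al⁺ still has 2 valence electrons; Mg⁺ still has 1 valence electron; S⁺ still has 5 valence electrons; C⁺ still has 3 valence electrons.
All are still removing valence electrons, so compare the +1 ions as you would atoms: IE_2 generally rises across a period (higher Z_eff) and falls down a group (larger shell), subject to the usual subshell exceptions.
Valence configurations: Al⁺ [Ne]3s², Mg⁺ [Ne]3s¹, S⁺ [Ne]3s²3p³, C⁺ [He]2s²2p¹.
Approximate IE_2 values (kJ/mol): Al 1817, Mg 1451, S 2252, C 2353.
Putting it together, IE_2: Mg < Al < S < C.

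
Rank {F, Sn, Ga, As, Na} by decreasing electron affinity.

F > Sn > As > Na > Ga

F is in period 2, group 17; Na is in period 3, group 1; Ga is in period 4, group 13; As is in period 4, group 15; Sn is in period 5, group 14.
EA tends to increase across a period and decrease down a group, though the pattern is less regular than for IE or radius.
These span different periods and groups, so the two trends combine.
Na > Ga: period and group pull opposite ways; the down-group shift dominates (53 vs 29 kJ/mol).
As > Na: the two effects oppose for this pair; the across-period effect wins (78 vs 53 kJ/mol).
Sn > As: this pair runs against the simple trend — see the exception note.
F > Sn: relative to Sn, both the across-period and down-group shifts push F's electron affinity up.
Note the exception: Sn has a higher electron affinity than As, contrary to the simple trend — adding an electron to As's half-filled np³ subshell costs electron-pairing energy.
Tabulated electron affinity (kJ/mol): F 328, Na 53, Ga 29, As 78, Sn 107.
So from highest to lowest: F > Sn > As > Na > Ga.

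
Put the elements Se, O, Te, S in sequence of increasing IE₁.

O is in period 2, group 16; S is in period 3, group 16; Se is in period 4, group 16; Te is in period 5, group 16.
IE₁ increases left→right with effective nuclear charge and decreases top→bottom as the valence shell moves farther out.
All are in group 16, so first ionization energy increases up the group.
So from lowest to highest: Te < Se < S < O.

Te, Se, S, O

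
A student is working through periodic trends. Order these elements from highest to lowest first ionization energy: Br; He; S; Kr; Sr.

He, Kr, Br, S, Sr

He is in period 1, group 18; S is in period 3, group 16; Br is in period 4, group 17; Kr is in period 4, group 18; Sr is in period 5, group 2.
First ionization energy rises across a period (greater Z_eff holds electrons more tightly) and falls down a group (valence electrons are farther from the nucleus).
These span different periods and groups, so the two trends combine.
S > Sr: both effects reinforce here, so S is clearly the higher of the two.
Br > S: period and group pull opposite ways; the across-period shift dominates (1140 vs 1000 kJ/mol).
Kr > Br: Kr lies to the right of Br in period 4, so the across-period effect alone puts Kr higher.
He > Kr: they share group 18; the group trend gives He the larger value.
Approximate values (kJ/mol): He 2372, S 1000, Br 1140, Kr 1351, Sr 550.
So from highest to lowest: He > Kr > Br > S > Sr.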